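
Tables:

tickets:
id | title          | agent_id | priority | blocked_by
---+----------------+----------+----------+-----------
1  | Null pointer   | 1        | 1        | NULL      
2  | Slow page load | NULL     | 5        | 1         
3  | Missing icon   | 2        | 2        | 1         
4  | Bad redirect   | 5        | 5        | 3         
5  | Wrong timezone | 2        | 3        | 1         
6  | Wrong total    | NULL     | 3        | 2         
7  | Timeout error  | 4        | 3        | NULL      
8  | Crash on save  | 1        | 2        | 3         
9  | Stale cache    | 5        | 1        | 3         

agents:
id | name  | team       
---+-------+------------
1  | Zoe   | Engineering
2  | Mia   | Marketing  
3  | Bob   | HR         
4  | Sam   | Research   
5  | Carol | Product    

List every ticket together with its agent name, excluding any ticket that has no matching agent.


INNER JOIN keeps only tickets rows whose agent_id matches an id in agents. Walk through each ticket:
  - ticket 1 (Null pointer): agent_id=1 -> matches Zoe
  - ticket 2 (Slow page load): agent_id=NULL, no match -> dropped
  - ticket 3 (Missing icon): agent_id=2 -> matches Mia
  - ticket 4 (Bad redirect): agent_id=5 -> matches Carol
  - ticket 5 (Wrong timezone): agent_id=2 -> matches Mia
  - ticket 6 (Wrong total): agent_id=NULL, no match -> dropped
  - ticket 7 (Timeout error): agent_id=4 -> matches Sam
  - ticket 8 (Crash on save): agent_id=1 -> matches Zoe
  - ticket 9 (Stale cache): agent_id=5 -> matches Carol
So 2 of 9 rows are dropped.

SQL:
SELECT a.title, b.name AS agent
FROM tickets a
INNER JOIN agents b ON a.agent_id = b.id

Result:
title          | agent
---------------+------
Null pointer   | Zoe  
Missing icon   | Mia  
Bad redirect   | Carol
Wrong timezone | Mia  
Timeout error  | Sam  
Crash on save  | Zoe  
Stale cache    | Carol


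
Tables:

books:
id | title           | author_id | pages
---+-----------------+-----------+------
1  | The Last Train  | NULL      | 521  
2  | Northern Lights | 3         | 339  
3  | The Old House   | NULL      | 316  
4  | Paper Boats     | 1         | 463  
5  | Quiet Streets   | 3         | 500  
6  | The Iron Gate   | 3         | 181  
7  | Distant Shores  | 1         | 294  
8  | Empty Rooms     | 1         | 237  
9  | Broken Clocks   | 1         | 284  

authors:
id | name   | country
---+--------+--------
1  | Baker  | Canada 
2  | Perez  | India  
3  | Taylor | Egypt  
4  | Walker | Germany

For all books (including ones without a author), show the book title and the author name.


LEFT JOIN keeps every row from books (the left table); where author_id has no match in authors, the author columns become NULL. Walk through each book:
  - book 1 (The Last Train): author_id=NULL, no match -> kept with NULL
  - book 2 (Northern Lights): author_id=3 -> matches Taylor
  - book 3 (The Old House): author_id=NULL, no match -> kept with NULL
  - book 4 (Paper Boats): author_id=1 -> matches Baker
  - book 5 (Quiet Streets): author_id=3 -> matches Taylor
  - book 6 (The Iron Gate): author_id=3 -> matches Taylor
  - book 7 (Distant Shores): author_id=1 -> matches Baker
  - book 8 (Empty Rooms): author_id=1 -> matches Baker
  - book 9 (Broken Clocks): author_id=1 -> matches Baker
All 9 rows appear; 2 have NULL author.

SQL:
SELECT a.title, b.name AS author
FROM books a
LEFT JOIN authors b ON a.author_id = b.id

Result:
title           | author
----------------+-------
The Last Train  | NULL  
Northern Lights | Taylor
The Old House   | NULL  
Paper Boats     | Baker 
Quiet Streets   | Taylor
The Iron Gate   | Taylor
Distant Shores  | Baker 
Empty Rooms     | Baker 
Broken Clocks   | Baker 


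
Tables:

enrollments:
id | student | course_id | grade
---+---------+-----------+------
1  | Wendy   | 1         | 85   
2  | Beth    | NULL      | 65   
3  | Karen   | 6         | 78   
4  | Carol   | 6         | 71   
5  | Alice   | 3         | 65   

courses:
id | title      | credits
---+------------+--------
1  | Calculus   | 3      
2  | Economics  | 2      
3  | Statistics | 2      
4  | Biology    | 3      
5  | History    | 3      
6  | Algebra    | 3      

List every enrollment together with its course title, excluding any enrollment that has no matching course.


INNER JOIN keeps only enrollments rows whose course_id matches an id in courses. Walk through each enrollment:
  - enrollment 1 (Wendy): course_id=1 -> matches Calculus
  - enrollment 2 (Beth): course_id=NULL, no match -> dropped
  - enrollment 3 (Karen): course_id=6 -> matches Algebra
  - enrollment 4 (Carol): course_id=6 -> matches Algebra
  - enrollment 5 (Alice): course_id=3 -> matches Statistics
So 1 of 5 rows is dropped.

SQL:
SELECT a.student, b.title AS course
FROM enrollments a
INNER JOIN courses b ON a.course_id = b.id

Result:
student | course    
--------+-----------
Wendy   | Calculus  
Karen   | Algebra   
Carol   | Algebra   
Alice   | Statistics


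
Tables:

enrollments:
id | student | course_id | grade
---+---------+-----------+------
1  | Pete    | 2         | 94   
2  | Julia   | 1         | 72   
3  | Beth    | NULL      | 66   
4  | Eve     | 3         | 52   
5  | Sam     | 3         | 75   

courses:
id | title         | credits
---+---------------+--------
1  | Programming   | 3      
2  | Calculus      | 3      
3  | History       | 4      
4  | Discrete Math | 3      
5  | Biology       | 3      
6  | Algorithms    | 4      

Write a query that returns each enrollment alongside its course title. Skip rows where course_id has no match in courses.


INNER JOIN keeps only enrollments rows whose course_id matches an id in courses. Walk through each enrollment:
  - enrollment 1 (Pete): course_id=2 -> matches Calculus
  - enrollment 2 (Julia): course_id=1 -> matches Programming
  - enrollment 3 (Beth): course_id=NULL, no match -> dropped
  - enrollment 4 (Eve): course_id=3 -> matches History
  - enrollment 5 (Sam): course_id=3 -> matches History
So 1 of 5 rows is dropped.

SQL:
SELECT a.student, b.title AS course
FROM enrollments a
INNER JOIN courses b ON a.course_id = b.id

Result:
student | course     
--------+------------
Pete    | Calculus   
Julia   | Programming
Eve     | History    
Sam     | History    


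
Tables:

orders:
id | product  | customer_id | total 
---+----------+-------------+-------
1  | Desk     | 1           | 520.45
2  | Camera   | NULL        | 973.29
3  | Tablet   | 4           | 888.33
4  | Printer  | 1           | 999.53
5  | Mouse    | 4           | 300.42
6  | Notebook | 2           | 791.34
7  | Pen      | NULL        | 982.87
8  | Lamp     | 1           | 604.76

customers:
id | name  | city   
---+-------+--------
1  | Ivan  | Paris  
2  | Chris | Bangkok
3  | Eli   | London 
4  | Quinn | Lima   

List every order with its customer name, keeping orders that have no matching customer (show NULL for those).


LEFT JOIN keeps every row from orders (the left table); where customer_id has no match in customers, the customer columns become NULL. Walk through each order:
  - order 1 (Desk): customer_id=1 -> matches Ivan
  - order 2 (Camera): customer_id=NULL, no match -> kept with NULL
  - order 3 (Tablet): customer_id=4 -> matches Quinn
  - order 4 (Printer): customer_id=1 -> matches Ivan
  - order 5 (Mouse): customer_id=4 -> matches Quinn
  - order 6 (Notebook): customer_id=2 -> matches Chris
  - order 7 (Pen): customer_id=NULL, no match -> kept with NULL
  - order 8 (Lamp): customer_id=1 -> matches Ivan
All 8 rows appear; 2 have NULL customer.

SQL:
SELECT a.product, b.name AS customer
FROM orders a
LEFT JOIN customers b ON a.customer_id = b.id

Result:
product  | customer
---------+---------
Desk     | Ivan    
Camera   | NULL    
Tablet   | Quinn   
Printer  | Ivan    
Mouse    | Quinn   
Notebook | Chris   
Pen      | NULL    
Lamp     | Ivan    


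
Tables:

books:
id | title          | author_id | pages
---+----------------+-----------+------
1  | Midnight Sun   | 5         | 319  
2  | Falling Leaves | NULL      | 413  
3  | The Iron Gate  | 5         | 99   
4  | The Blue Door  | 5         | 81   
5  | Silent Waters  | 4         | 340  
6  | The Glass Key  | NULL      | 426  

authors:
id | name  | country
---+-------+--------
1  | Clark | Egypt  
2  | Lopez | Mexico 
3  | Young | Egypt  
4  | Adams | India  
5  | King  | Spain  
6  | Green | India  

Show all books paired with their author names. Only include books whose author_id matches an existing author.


INNER JOIN keeps only books rows whose author_id matches an id in authors. Walk through each book:
  - book 1 (Midnight Sun): author_id=5 -> matches King
  - book 2 (Falling Leaves): author_id=NULL, no match -> dropped
  - book 3 (The Iron Gate): author_id=5 -> matches King
  - book 4 (The Blue Door): author_id=5 -> matches King
  - book 5 (Silent Waters): author_id=4 -> matches Adams
  - book 6 (The Glass Key): author_id=NULL, no match -> dropped
So 2 of 6 rows are dropped.

SQL:
SELECT a.title, b.name AS author
FROM books a
INNER JOIN authors b ON a.author_id = b.id

Result:
title         | author
--------------+-------
Midnight Sun  | King  
The Iron Gate | King  
The Blue Door | King  
Silent Waters | Adams 


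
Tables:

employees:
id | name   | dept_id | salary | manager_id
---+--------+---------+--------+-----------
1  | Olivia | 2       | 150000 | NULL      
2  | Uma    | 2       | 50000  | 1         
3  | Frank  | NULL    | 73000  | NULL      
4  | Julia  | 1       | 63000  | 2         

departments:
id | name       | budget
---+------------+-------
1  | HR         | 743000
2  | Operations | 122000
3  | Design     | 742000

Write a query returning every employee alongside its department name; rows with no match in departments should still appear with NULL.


LEFT JOIN keeps every row from employees (the left table); where dept_id has no match in departments, the department columns become NULL. Walk through each employee:
  - employee 1 (Olivia): dept_id=2 -> matches Operations
  - employee 2 (Uma): dept_id=2 -> matches Operations
  - employee 3 (Frank): dept_id=NULL, no match -> kept with NULL
  - employee 4 (Julia): dept_id=1 -> matches HR
All 4 rows appear; 1 has NULL department.

SQL:
SELECT a.name, b.name AS department
FROM employees a
LEFT JOIN departments b ON a.dept_id = b.id

Result:
name   | department
-------+-----------
Olivia | Operations
Uma    | Operations
Frank  | NULL      
Julia  | HR        


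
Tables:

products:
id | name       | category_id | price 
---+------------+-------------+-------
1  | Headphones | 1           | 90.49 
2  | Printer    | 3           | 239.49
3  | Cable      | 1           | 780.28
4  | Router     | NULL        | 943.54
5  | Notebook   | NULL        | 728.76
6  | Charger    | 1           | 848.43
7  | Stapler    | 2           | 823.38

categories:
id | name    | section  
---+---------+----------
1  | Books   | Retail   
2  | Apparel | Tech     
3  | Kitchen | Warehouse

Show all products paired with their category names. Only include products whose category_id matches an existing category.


INNER JOIN keeps only products rows whose category_id matches an id in categories. Walk through each product:
  - product 1 (Headphones): category_id=1 -> matches Books
  - product 2 (Printer): category_id=3 -> matches Kitchen
  - product 3 (Cable): category_id=1 -> matches Books
  - product 4 (Router): category_id=NULL, no match -> dropped
  - product 5 (Notebook): category_id=NULL, no match -> dropped
  - product 6 (Charger): category_id=1 -> matches Books
  - product 7 (Stapler): category_id=2 -> matches Apparel
So 2 of 7 rows are dropped.

SQL:
SELECT a.name, b.name AS category
FROM products a
INNER JOIN categories b ON a.category_id = b.id

Result:
name       | category
-----------+---------
Headphones | Books   
Printer    | Kitchen 
Cable      | Books   
Charger    | Books   
Stapler    | Apparel 


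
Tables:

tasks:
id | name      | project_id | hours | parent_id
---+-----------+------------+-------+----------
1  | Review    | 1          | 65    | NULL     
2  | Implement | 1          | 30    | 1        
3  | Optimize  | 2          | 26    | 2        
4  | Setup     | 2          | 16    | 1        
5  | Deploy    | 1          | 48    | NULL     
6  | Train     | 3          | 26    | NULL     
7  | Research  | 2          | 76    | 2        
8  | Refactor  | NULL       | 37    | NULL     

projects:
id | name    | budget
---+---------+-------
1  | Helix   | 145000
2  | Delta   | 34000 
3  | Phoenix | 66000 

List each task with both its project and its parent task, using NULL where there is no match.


Two LEFT JOINs from the same base table tasks: one to projects via project_id, one to tasks itself via parent_id. Both are LEFT so every task is preserved.
Match against projects:
  - task 1 (Review): project_id=1 -> matches Helix
  - task 2 (Implement): project_id=1 -> matches Helix
  - task 3 (Optimize): project_id=2 -> matches Delta
  - task 4 (Setup): project_id=2 -> matches Delta
  - task 5 (Deploy): project_id=1 -> matches Helix
  - task 6 (Train): project_id=3 -> matches Phoenix
  - task 7 (Research): project_id=2 -> matches Delta
  - task 8 (Refactor): project_id=NULL, no match -> kept with NULL
Match against tasks (self):
  - task 1 (Review): parent_id=NULL -> NULL
  - task 2 (Implement): parent_id=1 -> Review
  - task 3 (Optimize): parent_id=2 -> Implement
  - task 4 (Setup): parent_id=1 -> Review
  - task 5 (Deploy): parent_id=NULL -> NULL
  - task 6 (Train): parent_id=NULL -> NULL
  - task 7 (Research): parent_id=2 -> Implement
  - task 8 (Refactor): parent_id=NULL -> NULL

SQL:
SELECT a.name, b.name AS project, c.name AS parent
FROM tasks a
LEFT JOIN projects b ON a.project_id = b.id
LEFT JOIN tasks c ON a.parent_id = c.id

Result:
name      | project | parent   
----------+---------+----------
Review    | Helix   | NULL     
Implement | Helix   | Review   
Optimize  | Delta   | Implement
Setup     | Delta   | Review   
Deploy    | Helix   | NULL     
Train     | Phoenix | NULL     
Research  | Delta   | Implement
Refactor  | NULL    | NULL     


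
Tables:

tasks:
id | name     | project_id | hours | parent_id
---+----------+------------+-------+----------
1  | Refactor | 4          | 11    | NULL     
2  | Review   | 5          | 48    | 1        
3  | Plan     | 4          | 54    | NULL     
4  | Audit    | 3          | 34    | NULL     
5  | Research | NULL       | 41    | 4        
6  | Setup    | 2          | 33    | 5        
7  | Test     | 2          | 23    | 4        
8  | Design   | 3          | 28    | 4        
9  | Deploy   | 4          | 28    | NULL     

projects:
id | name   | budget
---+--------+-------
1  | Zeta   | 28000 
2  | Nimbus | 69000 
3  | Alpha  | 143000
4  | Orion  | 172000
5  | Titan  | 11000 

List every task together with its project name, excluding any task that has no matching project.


INNER JOIN keeps only tasks rows whose project_id matches an id in projects. Walk through each task:
  - task 1 (Refactor): project_id=4 -> matches Orion
  - task 2 (Review): project_id=5 -> matches Titan
  - task 3 (Plan): project_id=4 -> matches Orion
  - task 4 (Audit): project_id=3 -> matches Alpha
  - task 5 (Research): project_id=NULL, no match -> dropped
  - task 6 (Setup): project_id=2 -> matches Nimbus
  - task 7 (Test): project_id=2 -> matches Nimbus
  - task 8 (Design): project_id=3 -> matches Alpha
  - task 9 (Deploy): project_id=4 -> matches Orion
So 1 of 9 rows is dropped.

SQL:
SELECT a.name, b.name AS project
FROM tasks a
INNER JOIN projects b ON a.project_id = b.id

Result:
name     | project
---------+--------
Refactor | Orion  
Review   | Titan  
Plan     | Orion  
Audit    | Alpha  
Setup    | Nimbus 
Test     | Nimbus 
Design   | Alpha  
Deploy   | Orion  


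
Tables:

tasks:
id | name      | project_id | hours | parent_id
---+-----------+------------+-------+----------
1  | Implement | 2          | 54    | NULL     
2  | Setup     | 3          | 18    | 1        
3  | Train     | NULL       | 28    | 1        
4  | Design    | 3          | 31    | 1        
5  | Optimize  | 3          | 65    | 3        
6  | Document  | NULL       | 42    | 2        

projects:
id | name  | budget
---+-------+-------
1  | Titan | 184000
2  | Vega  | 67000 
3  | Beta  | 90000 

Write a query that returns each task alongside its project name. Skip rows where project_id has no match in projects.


INNER JOIN keeps only tasks rows whose project_id matches an id in projects. Walk through each task:
  - task 1 (Implement): project_id=2 -> matches Vega
  - task 2 (Setup): project_id=3 -> matches Beta
  - task 3 (Train): project_id=NULL, no match -> dropped
  - task 4 (Design): project_id=3 -> matches Beta
  - task 5 (Optimize): project_id=3 -> matches Beta
  - task 6 (Document): project_id=NULL, no match -> dropped
So 2 of 6 rows are dropped.

SQL:
SELECT a.name, b.name AS project
FROM tasks a
INNER JOIN projects b ON a.project_id = b.id

Result:
name      | project
----------+--------
Implement | Vega   
Setup     | Beta   
Design    | Beta   
Optimize  | Beta   


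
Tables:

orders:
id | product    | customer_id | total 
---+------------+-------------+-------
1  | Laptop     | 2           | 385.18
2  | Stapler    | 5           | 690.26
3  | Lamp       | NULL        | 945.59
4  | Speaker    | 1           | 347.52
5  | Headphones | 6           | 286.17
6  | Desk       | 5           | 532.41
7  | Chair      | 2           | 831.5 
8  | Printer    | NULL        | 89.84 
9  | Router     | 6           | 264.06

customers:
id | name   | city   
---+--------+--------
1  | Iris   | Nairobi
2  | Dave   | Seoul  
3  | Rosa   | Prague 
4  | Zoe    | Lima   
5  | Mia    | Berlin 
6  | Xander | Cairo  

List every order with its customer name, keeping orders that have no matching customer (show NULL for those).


LEFT JOIN keeps every row from orders (the left table); where customer_id has no match in customers, the customer columns become NULL. Walk through each order:
  - order 1 (Laptop): customer_id=2 -> matches Dave
  - order 2 (Stapler): customer_id=5 -> matches Mia
  - order 3 (Lamp): customer_id=NULL, no match -> kept with NULL
  - order 4 (Speaker): customer_id=1 -> matches Iris
  - order 5 (Headphones): customer_id=6 -> matches Xander
  - order 6 (Desk): customer_id=5 -> matches Mia
  - order 7 (Chair): customer_id=2 -> matches Dave
  - order 8 (Printer): customer_id=NULL, no match -> kept with NULL
  - order 9 (Router): customer_id=6 -> matches Xander
All 9 rows appear; 2 have NULL customer.

SQL:
SELECT a.product, b.name AS customer
FROM orders a
LEFT JOIN customers b ON a.customer_id = b.id

Result:
product    | customer
-----------+---------
Laptop     | Dave    
Stapler    | Mia     
Lamp       | NULL    
Speaker    | Iris    
Headphones | Xander  
Desk       | Mia     
Chair      | Dave    
Printer    | NULL    
Router     | Xander  


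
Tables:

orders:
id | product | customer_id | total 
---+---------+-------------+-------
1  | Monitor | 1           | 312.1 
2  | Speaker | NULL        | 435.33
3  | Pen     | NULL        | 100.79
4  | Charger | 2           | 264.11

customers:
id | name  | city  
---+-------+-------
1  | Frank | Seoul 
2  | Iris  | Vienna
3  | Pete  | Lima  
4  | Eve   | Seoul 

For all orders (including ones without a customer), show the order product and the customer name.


LEFT JOIN keeps every row from orders (the left table); where customer_id has no match in customers, the customer columns become NULL. Walk through each order:
  - order 1 (Monitor): customer_id=1 -> matches Frank
  - order 2 (Speaker): customer_id=NULL, no match -> kept with NULL
  - order 3 (Pen): customer_id=NULL, no match -> kept with NULL
  - order 4 (Charger): customer_id=2 -> matches Iris
All 4 rows appear; 2 have NULL customer.

SQL:
SELECT a.product, b.name AS customer
FROM orders a
LEFT JOIN customers b ON a.customer_id = b.id

Result:
product | customer
--------+---------
Monitor | Frank   
Speaker | NULL    
Pen     | NULL    
Charger | Iris    


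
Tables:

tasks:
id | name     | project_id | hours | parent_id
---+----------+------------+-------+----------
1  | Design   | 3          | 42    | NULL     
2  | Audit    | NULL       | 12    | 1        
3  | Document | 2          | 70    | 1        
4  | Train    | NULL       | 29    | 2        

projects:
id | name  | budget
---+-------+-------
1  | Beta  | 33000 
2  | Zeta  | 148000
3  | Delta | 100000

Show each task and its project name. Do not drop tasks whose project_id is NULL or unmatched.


LEFT JOIN keeps every row from tasks (the left table); where project_id has no match in projects, the project columns become NULL. Walk through each task:
  - task 1 (Design): project_id=3 -> matches Delta
  - task 2 (Audit): project_id=NULL, no match -> kept with NULL
  - task 3 (Document): project_id=2 -> matches Zeta
  - task 4 (Train): project_id=NULL, no match -> kept with NULL
All 4 rows appear; 2 have NULL project.

SQL:
SELECT a.name, b.name AS project
FROM tasks a
LEFT JOIN projects b ON a.project_id = b.id

Result:
name     | project
---------+--------
Design   | Delta  
Audit    | NULL   
Document | Zeta   
Train    | NULL   


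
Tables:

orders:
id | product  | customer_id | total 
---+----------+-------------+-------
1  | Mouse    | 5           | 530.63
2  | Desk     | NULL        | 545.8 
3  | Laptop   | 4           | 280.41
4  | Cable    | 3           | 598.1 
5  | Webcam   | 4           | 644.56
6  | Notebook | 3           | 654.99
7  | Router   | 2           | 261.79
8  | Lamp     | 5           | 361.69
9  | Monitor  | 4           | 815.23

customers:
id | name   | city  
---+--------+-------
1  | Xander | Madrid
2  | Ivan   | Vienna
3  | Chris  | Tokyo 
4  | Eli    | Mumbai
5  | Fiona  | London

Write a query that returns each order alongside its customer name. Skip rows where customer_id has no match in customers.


INNER JOIN keeps only orders rows whose customer_id matches an id in customers. Walk through each order:
  - order 1 (Mouse): customer_id=5 -> matches Fiona
  - order 2 (Desk): customer_id=NULL, no match -> dropped
  - order 3 (Laptop): customer_id=4 -> matches Eli
  - order 4 (Cable): customer_id=3 -> matches Chris
  - order 5 (Webcam): customer_id=4 -> matches Eli
  - order 6 (Notebook): customer_id=3 -> matches Chris
  - order 7 (Router): customer_id=2 -> matches Ivan
  - order 8 (Lamp): customer_id=5 -> matches Fiona
  - order 9 (Monitor): customer_id=4 -> matches Eli
So 1 of 9 rows is dropped.

SQL:
SELECT a.product, b.name AS customer
FROM orders a
INNER JOIN customers b ON a.customer_id = b.id

Result:
product  | customer
---------+---------
Mouse    | Fiona   
Laptop   | Eli     
Cable    | Chris   
Webcam   | Eli     
Notebook | Chris   
Router   | Ivan    
Lamp     | Fiona   
Monitor  | Eli     


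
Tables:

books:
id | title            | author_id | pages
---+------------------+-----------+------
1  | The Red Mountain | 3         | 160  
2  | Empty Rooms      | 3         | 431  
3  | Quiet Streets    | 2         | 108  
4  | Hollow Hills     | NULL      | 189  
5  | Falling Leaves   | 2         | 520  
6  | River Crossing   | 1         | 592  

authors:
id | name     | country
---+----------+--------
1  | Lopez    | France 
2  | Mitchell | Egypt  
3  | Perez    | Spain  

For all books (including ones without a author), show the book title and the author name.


LEFT JOIN keeps every row from books (the left table); where author_id has no match in authors, the author columns become NULL. Walk through each book:
  - book 1 (The Red Mountain): author_id=3 -> matches Perez
  - book 2 (Empty Rooms): author_id=3 -> matches Perez
  - book 3 (Quiet Streets): author_id=2 -> matches Mitchell
  - book 4 (Hollow Hills): author_id=NULL, no match -> kept with NULL
  - book 5 (Falling Leaves): author_id=2 -> matches Mitchell
  - book 6 (River Crossing): author_id=1 -> matches Lopez
All 6 rows appear; 1 has NULL author.

SQL:
SELECT a.title, b.name AS author
FROM books a
LEFT JOIN authors b ON a.author_id = b.id

Result:
title            | author  
-----------------+---------
The Red Mountain | Perez   
Empty Rooms      | Perez   
Quiet Streets    | Mitchell
Hollow Hills     | NULL    
Falling Leaves   | Mitchell
River Crossing   | Lopez   


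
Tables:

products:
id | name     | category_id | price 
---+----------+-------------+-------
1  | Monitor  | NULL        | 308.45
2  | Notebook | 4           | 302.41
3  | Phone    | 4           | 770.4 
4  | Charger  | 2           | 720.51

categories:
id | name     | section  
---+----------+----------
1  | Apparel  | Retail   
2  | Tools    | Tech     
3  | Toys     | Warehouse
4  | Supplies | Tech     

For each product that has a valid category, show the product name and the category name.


INNER JOIN keeps only products rows whose category_id matches an id in categories. Walk through each product:
  - product 1 (Monitor): category_id=NULL, no match -> dropped
  - product 2 (Notebook): category_id=4 -> matches Supplies
  - product 3 (Phone): category_id=4 -> matches Supplies
  - product 4 (Charger): category_id=2 -> matches Tools
So 1 of 4 rows is dropped.

SQL:
SELECT a.name, b.name AS category
FROM products a
INNER JOIN categories b ON a.category_id = b.id

Result:
name     | category
---------+---------
Notebook | Supplies
Phone    | Supplies
Charger  | Tools   


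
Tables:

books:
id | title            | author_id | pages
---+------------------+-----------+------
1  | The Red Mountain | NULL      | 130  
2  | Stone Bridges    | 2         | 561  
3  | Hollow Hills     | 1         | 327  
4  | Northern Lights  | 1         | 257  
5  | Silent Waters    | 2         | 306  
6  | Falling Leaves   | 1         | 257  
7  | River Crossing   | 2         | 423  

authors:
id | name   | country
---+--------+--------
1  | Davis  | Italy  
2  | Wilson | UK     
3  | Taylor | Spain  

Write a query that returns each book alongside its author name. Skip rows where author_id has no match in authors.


INNER JOIN keeps only books rows whose author_id matches an id in authors. Walk through each book:
  - book 1 (The Red Mountain): author_id=NULL, no match -> dropped
  - book 2 (Stone Bridges): author_id=2 -> matches Wilson
  - book 3 (Hollow Hills): author_id=1 -> matches Davis
  - book 4 (Northern Lights): author_id=1 -> matches Davis
  - book 5 (Silent Waters): author_id=2 -> matches Wilson
  - book 6 (Falling Leaves): author_id=1 -> matches Davis
  - book 7 (River Crossing): author_id=2 -> matches Wilson
So 1 of 7 rows is dropped.

SQL:
SELECT a.title, b.name AS author
FROM books a
INNER JOIN authors b ON a.author_id = b.id

Result:
title           | author
----------------+-------
Stone Bridges   | Wilson
Hollow Hills    | Davis 
Northern Lights | Davis 
Silent Waters   | Wilson
Falling Leaves  | Davis 
River Crossing  | Wilson


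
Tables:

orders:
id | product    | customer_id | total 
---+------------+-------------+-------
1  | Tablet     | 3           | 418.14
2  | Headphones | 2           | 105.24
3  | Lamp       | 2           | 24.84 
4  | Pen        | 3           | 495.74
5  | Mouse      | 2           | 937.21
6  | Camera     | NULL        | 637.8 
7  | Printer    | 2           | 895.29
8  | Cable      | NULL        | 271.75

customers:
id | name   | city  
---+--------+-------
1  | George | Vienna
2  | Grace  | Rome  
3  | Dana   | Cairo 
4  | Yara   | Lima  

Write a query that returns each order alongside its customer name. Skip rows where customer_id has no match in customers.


INNER JOIN keeps only orders rows whose customer_id matches an id in customers. Walk through each order:
  - order 1 (Tablet): customer_id=3 -> matches Dana
  - order 2 (Headphones): customer_id=2 -> matches Grace
  - order 3 (Lamp): customer_id=2 -> matches Grace
  - order 4 (Pen): customer_id=3 -> matches Dana
  - order 5 (Mouse): customer_id=2 -> matches Grace
  - order 6 (Camera): customer_id=NULL, no match -> dropped
  - order 7 (Printer): customer_id=2 -> matches Grace
  - order 8 (Cable): customer_id=NULL, no match -> dropped
So 2 of 8 rows are dropped.

SQL:
SELECT a.product, b.name AS customer
FROM orders a
INNER JOIN customers b ON a.customer_id = b.id

Result:
product    | customer
-----------+---------
Tablet     | Dana    
Headphones | Grace   
Lamp       | Grace   
Pen        | Dana    
Mouse      | Grace   
Printer    | Grace   


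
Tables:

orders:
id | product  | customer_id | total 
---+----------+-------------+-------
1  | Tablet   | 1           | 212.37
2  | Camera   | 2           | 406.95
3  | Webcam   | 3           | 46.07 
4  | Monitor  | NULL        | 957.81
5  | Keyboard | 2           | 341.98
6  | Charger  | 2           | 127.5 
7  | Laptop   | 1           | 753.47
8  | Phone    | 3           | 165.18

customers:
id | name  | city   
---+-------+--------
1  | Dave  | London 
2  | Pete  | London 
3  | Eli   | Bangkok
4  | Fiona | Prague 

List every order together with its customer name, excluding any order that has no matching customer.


INNER JOIN keeps only orders rows whose customer_id matches an id in customers. Walk through each order:
  - order 1 (Tablet): customer_id=1 -> matches Dave
  - order 2 (Camera): customer_id=2 -> matches Pete
  - order 3 (Webcam): customer_id=3 -> matches Eli
  - order 4 (Monitor): customer_id=NULL, no match -> dropped
  - order 5 (Keyboard): customer_id=2 -> matches Pete
  - order 6 (Charger): customer_id=2 -> matches Pete
  - order 7 (Laptop): customer_id=1 -> matches Dave
  - order 8 (Phone): customer_id=3 -> matches Eli
So 1 of 8 rows is dropped.

SQL:
SELECT a.product, b.name AS customer
FROM orders a
INNER JOIN customers b ON a.customer_id = b.id

Result:
product  | customer
---------+---------
Tablet   | Dave    
Camera   | Pete    
Webcam   | Eli     
Keyboard | Pete    
Charger  | Pete    
Laptop   | Dave    
Phone    | Eli     


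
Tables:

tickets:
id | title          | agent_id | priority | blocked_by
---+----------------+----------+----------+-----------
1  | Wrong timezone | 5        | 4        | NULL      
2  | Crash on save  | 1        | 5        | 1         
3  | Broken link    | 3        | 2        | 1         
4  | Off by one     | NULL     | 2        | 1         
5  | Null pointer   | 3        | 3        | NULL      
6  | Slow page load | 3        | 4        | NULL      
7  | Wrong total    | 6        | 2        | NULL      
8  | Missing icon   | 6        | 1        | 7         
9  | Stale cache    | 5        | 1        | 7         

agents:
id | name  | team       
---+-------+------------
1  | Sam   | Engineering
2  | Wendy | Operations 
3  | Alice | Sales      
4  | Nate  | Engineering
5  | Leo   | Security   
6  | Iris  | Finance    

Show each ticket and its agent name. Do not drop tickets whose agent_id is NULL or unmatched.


LEFT JOIN keeps every row from tickets (the left table); where agent_id has no match in agents, the agent columns become NULL. Walk through each ticket:
  - ticket 1 (Wrong timezone): agent_id=5 -> matches Leo
  - ticket 2 (Crash on save): agent_id=1 -> matches Sam
  - ticket 3 (Broken link): agent_id=3 -> matches Alice
  - ticket 4 (Off by one): agent_id=NULL, no match -> kept with NULL
  - ticket 5 (Null pointer): agent_id=3 -> matches Alice
  - ticket 6 (Slow page load): agent_id=3 -> matches Alice
  - ticket 7 (Wrong total): agent_id=6 -> matches Iris
  - ticket 8 (Missing icon): agent_id=6 -> matches Iris
  - ticket 9 (Stale cache): agent_id=5 -> matches Leo
All 9 rows appear; 1 has NULL agent.

SQL:
SELECT a.title, b.name AS agent
FROM tickets a
LEFT JOIN agents b ON a.agent_id = b.id

Result:
title          | agent
---------------+------
Wrong timezone | Leo  
Crash on save  | Sam  
Broken link    | Alice
Off by one     | NULL 
Null pointer   | Alice
Slow page load | Alice
Wrong total    | Iris 
Missing icon   | Iris 
Stale cache    | Leo  


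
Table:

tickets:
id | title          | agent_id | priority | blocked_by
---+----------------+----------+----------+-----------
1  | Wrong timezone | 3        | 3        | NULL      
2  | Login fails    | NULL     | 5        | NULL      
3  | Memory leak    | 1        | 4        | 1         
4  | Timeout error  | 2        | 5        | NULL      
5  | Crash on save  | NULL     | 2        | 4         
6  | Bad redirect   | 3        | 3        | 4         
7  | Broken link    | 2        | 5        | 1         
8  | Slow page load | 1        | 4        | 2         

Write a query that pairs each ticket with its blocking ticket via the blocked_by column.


This is a self-join: tickets is joined to a second copy of itself, matching each row's blocked_by to another row's id. Use LEFT JOIN so rows with blocked_by=NULL are kept.
  - ticket 1 (Wrong timezone): blocked_by=NULL -> NULL
  - ticket 2 (Login fails): blocked_by=NULL -> NULL
  - ticket 3 (Memory leak): blocked_by=1 -> Wrong timezone
  - ticket 4 (Timeout error): blocked_by=NULL -> NULL
  - ticket 5 (Crash on save): blocked_by=4 -> Timeout error
  - ticket 6 (Bad redirect): blocked_by=4 -> Timeout error
  - ticket 7 (Broken link): blocked_by=1 -> Wrong timezone
  - ticket 8 (Slow page load): blocked_by=2 -> Login fails

SQL:
SELECT a.title AS item, b.title AS blocked_by
FROM tickets a
LEFT JOIN tickets b ON a.blocked_by = b.id

Result:
item           | blocked_by    
---------------+---------------
Wrong timezone | NULL          
Login fails    | NULL          
Memory leak    | Wrong timezone
Timeout error  | NULL          
Crash on save  | Timeout error 
Bad redirect   | Timeout error 
Broken link    | Wrong timezone
Slow page load | Login fails   


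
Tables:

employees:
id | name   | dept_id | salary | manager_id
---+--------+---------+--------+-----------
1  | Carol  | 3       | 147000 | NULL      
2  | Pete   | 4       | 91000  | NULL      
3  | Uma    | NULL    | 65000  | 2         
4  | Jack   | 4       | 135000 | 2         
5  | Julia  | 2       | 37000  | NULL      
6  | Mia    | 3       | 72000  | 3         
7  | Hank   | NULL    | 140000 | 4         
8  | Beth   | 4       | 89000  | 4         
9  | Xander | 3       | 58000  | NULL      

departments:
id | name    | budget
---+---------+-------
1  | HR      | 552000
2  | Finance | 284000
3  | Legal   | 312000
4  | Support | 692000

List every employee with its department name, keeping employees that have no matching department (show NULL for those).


LEFT JOIN keeps every row from employees (the left table); where dept_id has no match in departments, the department columns become NULL. Walk through each employee:
  - employee 1 (Carol): dept_id=3 -> matches Legal
  - employee 2 (Pete): dept_id=4 -> matches Support
  - employee 3 (Uma): dept_id=NULL, no match -> kept with NULL
  - employee 4 (Jack): dept_id=4 -> matches Support
  - employee 5 (Julia): dept_id=2 -> matches Finance
  - employee 6 (Mia): dept_id=3 -> matches Legal
  - employee 7 (Hank): dept_id=NULL, no match -> kept with NULL
  - employee 8 (Beth): dept_id=4 -> matches Support
  - employee 9 (Xander): dept_id=3 -> matches Legal
All 9 rows appear; 2 have NULL department.

SQL:
SELECT a.name, b.name AS department
FROM employees a
LEFT JOIN departments b ON a.dept_id = b.id

Result:
name   | department
-------+-----------
Carol  | Legal     
Pete   | Support   
Uma    | NULL      
Jack   | Support   
Julia  | Finance   
Mia    | Legal     
Hank   | NULL      
Beth   | Support   
Xander | Legal     


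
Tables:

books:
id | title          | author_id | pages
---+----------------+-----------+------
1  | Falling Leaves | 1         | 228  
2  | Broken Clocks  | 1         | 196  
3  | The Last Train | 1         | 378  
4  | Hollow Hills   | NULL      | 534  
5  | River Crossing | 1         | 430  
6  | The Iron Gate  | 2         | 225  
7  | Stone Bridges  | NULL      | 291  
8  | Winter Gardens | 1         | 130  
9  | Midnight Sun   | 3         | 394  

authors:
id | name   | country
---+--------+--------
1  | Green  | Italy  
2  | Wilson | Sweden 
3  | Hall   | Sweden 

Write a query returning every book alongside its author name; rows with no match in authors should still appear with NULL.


LEFT JOIN keeps every row from books (the left table); where author_id has no match in authors, the author columns become NULL. Walk through each book:
  - book 1 (Falling Leaves): author_id=1 -> matches Green
  - book 2 (Broken Clocks): author_id=1 -> matches Green
  - book 3 (The Last Train): author_id=1 -> matches Green
  - book 4 (Hollow Hills): author_id=NULL, no match -> kept with NULL
  - book 5 (River Crossing): author_id=1 -> matches Green
  - book 6 (The Iron Gate): author_id=2 -> matches Wilson
  - book 7 (Stone Bridges): author_id=NULL, no match -> kept with NULL
  - book 8 (Winter Gardens): author_id=1 -> matches Green
  - book 9 (Midnight Sun): author_id=3 -> matches Hall
All 9 rows appear; 2 have NULL author.

SQL:
SELECT a.title, b.name AS author
FROM books a
LEFT JOIN authors b ON a.author_id = b.id

Result:
title          | author
---------------+-------
Falling Leaves | Green 
Broken Clocks  | Green 
The Last Train | Green 
Hollow Hills   | NULL  
River Crossing | Green 
The Iron Gate  | Wilson
Stone Bridges  | NULL  
Winter Gardens | Green 
Midnight Sun   | Hall  


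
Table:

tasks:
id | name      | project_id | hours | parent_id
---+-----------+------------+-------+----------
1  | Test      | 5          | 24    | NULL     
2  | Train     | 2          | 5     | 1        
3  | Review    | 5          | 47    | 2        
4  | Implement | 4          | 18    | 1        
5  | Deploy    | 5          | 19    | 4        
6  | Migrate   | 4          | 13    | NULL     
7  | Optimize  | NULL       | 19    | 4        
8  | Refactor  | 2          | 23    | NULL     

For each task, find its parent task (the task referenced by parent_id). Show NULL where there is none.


This is a self-join: tasks is joined to a second copy of itself, matching each row's parent_id to another row's id. Use LEFT JOIN so rows with parent_id=NULL are kept.
  - task 1 (Test): parent_id=NULL -> NULL
  - task 2 (Train): parent_id=1 -> Test
  - task 3 (Review): parent_id=2 -> Train
  - task 4 (Implement): parent_id=1 -> Test
  - task 5 (Deploy): parent_id=4 -> Implement
  - task 6 (Migrate): parent_id=NULL -> NULL
  - task 7 (Optimize): parent_id=4 -> Implement
  - task 8 (Refactor): parent_id=NULL -> NULL

SQL:
SELECT a.name AS item, b.name AS parent
FROM tasks a
LEFT JOIN tasks b ON a.parent_id = b.id

Result:
item      | parent   
----------+----------
Test      | NULL     
Train     | Test     
Review    | Train    
Implement | Test     
Deploy    | Implement
Migrate   | NULL     
Optimize  | Implement
Refactor  | NULL     


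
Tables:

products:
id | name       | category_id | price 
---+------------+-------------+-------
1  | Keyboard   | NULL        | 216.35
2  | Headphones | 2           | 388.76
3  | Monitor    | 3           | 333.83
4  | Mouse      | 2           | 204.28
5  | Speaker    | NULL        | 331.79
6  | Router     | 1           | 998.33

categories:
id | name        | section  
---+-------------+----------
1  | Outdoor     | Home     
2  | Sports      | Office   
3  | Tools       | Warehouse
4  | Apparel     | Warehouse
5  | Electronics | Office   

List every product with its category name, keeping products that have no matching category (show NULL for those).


LEFT JOIN keeps every row from products (the left table); where category_id has no match in categories, the category columns become NULL. Walk through each product:
  - product 1 (Keyboard): category_id=NULL, no match -> kept with NULL
  - product 2 (Headphones): category_id=2 -> matches Sports
  - product 3 (Monitor): category_id=3 -> matches Tools
  - product 4 (Mouse): category_id=2 -> matches Sports
  - product 5 (Speaker): category_id=NULL, no match -> kept with NULL
  - product 6 (Router): category_id=1 -> matches Outdoor
All 6 rows appear; 2 have NULL category.

SQL:
SELECT a.name, b.name AS category
FROM products a
LEFT JOIN categories b ON a.category_id = b.id

Result:
name       | category
-----------+---------
Keyboard   | NULL    
Headphones | Sports  
Monitor    | Tools   
Mouse      | Sports  
Speaker    | NULL    
Router     | Outdoor 


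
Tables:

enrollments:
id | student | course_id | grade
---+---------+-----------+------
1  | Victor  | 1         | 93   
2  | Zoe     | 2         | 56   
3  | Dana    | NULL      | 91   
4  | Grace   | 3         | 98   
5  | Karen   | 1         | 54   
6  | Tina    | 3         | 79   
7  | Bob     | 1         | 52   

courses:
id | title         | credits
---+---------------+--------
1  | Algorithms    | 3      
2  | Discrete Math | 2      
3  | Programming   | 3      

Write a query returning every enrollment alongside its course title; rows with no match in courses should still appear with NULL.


LEFT JOIN keeps every row from enrollments (the left table); where course_id has no match in courses, the course columns become NULL. Walk through each enrollment:
  - enrollment 1 (Victor): course_id=1 -> matches Algorithms
  - enrollment 2 (Zoe): course_id=2 -> matches Discrete Math
  - enrollment 3 (Dana): course_id=NULL, no match -> kept with NULL
  - enrollment 4 (Grace): course_id=3 -> matches Programming
  - enrollment 5 (Karen): course_id=1 -> matches Algorithms
  - enrollment 6 (Tina): course_id=3 -> matches Programming
  - enrollment 7 (Bob): course_id=1 -> matches Algorithms
All 7 rows appear; 1 has NULL course.

SQL:
SELECT a.student, b.title AS course
FROM enrollments a
LEFT JOIN courses b ON a.course_id = b.id

Result:
student | course       
--------+--------------
Victor  | Algorithms   
Zoe     | Discrete Math
Dana    | NULL         
Grace   | Programming  
Karen   | Algorithms   
Tina    | Programming  
Bob     | Algorithms   
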